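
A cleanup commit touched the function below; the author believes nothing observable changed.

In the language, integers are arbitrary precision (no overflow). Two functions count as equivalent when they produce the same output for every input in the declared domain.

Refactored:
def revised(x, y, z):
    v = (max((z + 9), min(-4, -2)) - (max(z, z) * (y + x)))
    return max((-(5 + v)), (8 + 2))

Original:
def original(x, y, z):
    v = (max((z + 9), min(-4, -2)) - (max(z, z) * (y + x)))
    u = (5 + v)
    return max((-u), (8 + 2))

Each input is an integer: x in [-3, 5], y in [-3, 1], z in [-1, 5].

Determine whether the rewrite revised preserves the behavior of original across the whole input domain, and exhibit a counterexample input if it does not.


Reading the diff, among the changes: local variable names differ; also statement counts differ.
One worked example (x=-2, y=-2, z=-1) — original: v = 4; u = 9; return 10; revised: v = 4; return 10; agreement on 10.
An exhaustive pass over the 315 declared inputs shows identical outputs.
verdict: equivalent


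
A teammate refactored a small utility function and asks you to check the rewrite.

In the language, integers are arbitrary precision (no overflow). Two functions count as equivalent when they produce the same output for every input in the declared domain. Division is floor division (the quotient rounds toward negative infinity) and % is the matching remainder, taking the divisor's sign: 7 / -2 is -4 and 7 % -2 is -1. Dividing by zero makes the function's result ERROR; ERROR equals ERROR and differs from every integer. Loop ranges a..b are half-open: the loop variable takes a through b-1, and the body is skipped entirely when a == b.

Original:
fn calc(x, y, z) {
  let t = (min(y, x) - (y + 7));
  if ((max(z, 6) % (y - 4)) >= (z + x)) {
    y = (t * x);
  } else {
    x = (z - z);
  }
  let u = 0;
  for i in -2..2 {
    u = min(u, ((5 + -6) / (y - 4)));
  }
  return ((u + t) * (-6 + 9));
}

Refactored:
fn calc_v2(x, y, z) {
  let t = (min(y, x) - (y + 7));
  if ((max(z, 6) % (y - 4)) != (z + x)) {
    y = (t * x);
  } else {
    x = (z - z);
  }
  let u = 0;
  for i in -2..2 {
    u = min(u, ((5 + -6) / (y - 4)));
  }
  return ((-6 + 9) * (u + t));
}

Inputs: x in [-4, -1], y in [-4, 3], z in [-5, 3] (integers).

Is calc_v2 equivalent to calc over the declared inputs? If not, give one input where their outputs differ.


Try x=-4, y=-4, z=2.
calc: t=-7, then ((max(z, 6) % (y - 4)) >= (z + x)) is true, then y=28, then u=0, then (i=-2), then u=-1, then (i=-1), then u=-1, then (i=0), then u=-1, then (i=1), then u=-1, then returns -24
calc_v2: t=-7, then ((max(z, 6) % (y - 4)) != (z + x)) is false, then x=0, then u=0, then (i=-2), then u=0, then (i=-1), then u=0, then (i=0), then u=0, then (i=1), then u=0, then returns -21
-24 and -21 differ, so these are not the same function on this domain.
verdict: not equivalent; witness: x=-4, y=-4, z=2


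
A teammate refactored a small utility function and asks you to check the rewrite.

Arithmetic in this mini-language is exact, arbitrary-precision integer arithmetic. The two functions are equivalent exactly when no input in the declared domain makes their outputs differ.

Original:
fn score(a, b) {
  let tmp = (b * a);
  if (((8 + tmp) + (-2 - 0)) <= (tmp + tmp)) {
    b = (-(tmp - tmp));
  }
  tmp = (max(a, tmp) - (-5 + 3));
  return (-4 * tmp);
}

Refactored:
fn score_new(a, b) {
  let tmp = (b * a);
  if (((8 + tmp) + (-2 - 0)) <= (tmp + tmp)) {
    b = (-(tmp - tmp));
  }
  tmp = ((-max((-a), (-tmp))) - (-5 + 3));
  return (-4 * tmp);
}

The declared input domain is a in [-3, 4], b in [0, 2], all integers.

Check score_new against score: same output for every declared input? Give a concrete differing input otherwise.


The rewrite breaks on a=-3, b=0, where the results are -8 and 4.
score: tmp=0, then (((8 + tmp) + (-2 - 0)) <= (tmp + tmp)) is false, then tmp=2, then returns -8
score_new: tmp=0, then (((8 + tmp) + (-2 - 0)) <= (tmp + tmp)) is false, then tmp=-1, then returns 4
verdict: not equivalent; witness: a=-3, b=0


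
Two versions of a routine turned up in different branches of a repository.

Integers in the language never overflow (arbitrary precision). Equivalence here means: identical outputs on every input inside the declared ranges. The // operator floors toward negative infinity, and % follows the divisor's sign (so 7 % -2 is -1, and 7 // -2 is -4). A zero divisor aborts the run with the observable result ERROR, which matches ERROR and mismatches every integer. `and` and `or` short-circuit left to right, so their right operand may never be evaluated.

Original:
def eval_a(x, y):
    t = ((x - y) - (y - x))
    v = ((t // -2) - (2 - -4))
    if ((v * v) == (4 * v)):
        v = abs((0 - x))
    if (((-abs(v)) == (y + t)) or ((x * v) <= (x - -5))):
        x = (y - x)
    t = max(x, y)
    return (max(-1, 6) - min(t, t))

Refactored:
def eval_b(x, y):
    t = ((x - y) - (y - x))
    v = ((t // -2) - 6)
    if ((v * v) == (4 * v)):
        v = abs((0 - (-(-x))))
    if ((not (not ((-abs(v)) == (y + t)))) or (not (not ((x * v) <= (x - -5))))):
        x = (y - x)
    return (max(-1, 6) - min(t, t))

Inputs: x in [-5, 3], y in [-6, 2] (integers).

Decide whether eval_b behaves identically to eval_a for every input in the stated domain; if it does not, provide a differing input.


Consider the input x=-5, y=-6.
eval_a: t := 2 | v := -7 | ((v * v) == (4 * v)): false | (((-abs(v)) == (y + t)) or ((x * v) <= (x - -5))): false | t := -5 | result 11
eval_b: t := 2 | v := -7 | ((v * v) == (4 * v)): false | ((not (not ((-abs(v)) == (y + t)))) or (not (not ((x * v) <= (x - -5))))): false | result 4
11 != 4, so the rewrite changes behavior.
verdict: not equivalent; witness: x=-5, y=-6


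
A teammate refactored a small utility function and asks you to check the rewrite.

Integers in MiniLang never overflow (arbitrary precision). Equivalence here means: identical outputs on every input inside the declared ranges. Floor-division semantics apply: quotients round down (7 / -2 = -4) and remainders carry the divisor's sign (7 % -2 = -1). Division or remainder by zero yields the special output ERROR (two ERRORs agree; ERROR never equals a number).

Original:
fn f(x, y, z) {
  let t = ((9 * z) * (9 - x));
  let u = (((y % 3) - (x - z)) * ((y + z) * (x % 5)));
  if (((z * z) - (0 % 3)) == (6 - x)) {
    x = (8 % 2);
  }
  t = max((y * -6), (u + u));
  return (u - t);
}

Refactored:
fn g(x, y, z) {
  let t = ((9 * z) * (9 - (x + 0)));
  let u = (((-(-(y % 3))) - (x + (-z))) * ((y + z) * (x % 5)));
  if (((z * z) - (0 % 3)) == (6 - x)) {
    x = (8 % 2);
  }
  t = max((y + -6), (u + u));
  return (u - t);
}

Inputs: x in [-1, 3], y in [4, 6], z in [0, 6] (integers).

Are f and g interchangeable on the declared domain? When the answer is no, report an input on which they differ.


On input x=1, y=6, z=0, f returns 6 while g returns -6.
verdict: not equivalent; witness: x=1, y=6, z=0


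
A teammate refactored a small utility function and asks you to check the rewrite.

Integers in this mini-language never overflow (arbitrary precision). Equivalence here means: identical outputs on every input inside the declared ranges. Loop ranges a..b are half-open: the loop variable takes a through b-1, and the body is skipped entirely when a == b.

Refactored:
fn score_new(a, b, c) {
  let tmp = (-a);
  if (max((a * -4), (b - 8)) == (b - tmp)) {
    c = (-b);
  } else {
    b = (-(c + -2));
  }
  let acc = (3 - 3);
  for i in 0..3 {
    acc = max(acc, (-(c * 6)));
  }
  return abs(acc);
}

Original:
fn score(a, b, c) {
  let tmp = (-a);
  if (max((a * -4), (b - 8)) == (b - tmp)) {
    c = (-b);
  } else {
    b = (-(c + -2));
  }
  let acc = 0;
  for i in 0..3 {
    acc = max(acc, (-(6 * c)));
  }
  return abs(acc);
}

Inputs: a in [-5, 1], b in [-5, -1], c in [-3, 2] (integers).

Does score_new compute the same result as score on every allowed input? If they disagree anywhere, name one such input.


Although arithmetic usage differs, plus constant usage differs, 210/210 inputs agree.
verdict: equivalent


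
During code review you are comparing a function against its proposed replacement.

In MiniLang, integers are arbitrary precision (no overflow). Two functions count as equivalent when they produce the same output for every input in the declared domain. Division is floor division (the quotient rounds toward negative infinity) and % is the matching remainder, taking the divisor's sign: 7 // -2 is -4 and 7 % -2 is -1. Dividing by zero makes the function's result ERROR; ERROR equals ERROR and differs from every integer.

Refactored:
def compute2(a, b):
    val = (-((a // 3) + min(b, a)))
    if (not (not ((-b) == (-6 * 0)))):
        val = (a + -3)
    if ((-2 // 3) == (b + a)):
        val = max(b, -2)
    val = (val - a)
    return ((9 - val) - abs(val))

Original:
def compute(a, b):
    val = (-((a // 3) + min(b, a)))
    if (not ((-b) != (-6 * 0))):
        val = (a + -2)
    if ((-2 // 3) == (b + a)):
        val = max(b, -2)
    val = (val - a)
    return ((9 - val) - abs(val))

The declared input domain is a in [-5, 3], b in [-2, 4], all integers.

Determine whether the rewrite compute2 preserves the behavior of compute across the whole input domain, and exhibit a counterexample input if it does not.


The edit looks behavioral (`-2` became `-3`), but over these ranges it never changes the outcome.
Tracing a=-1, b=0: compute: val = 2; (not ((-b) != (-6 * 0))) -> true; val = -3; ((-2 // 3) == (b + a)) -> true; val = 0; val = 1; return 7 | compute2: val = 2; (not (not ((-b) == (-6 * 0)))) -> true; val = -4; ((-2 // 3) == (b + a)) -> true; val = 0; val = 1; return 7 — matching result 7.
Checked all 63 inputs in the declared domain: the outputs agree on every one.
verdict: equivalent


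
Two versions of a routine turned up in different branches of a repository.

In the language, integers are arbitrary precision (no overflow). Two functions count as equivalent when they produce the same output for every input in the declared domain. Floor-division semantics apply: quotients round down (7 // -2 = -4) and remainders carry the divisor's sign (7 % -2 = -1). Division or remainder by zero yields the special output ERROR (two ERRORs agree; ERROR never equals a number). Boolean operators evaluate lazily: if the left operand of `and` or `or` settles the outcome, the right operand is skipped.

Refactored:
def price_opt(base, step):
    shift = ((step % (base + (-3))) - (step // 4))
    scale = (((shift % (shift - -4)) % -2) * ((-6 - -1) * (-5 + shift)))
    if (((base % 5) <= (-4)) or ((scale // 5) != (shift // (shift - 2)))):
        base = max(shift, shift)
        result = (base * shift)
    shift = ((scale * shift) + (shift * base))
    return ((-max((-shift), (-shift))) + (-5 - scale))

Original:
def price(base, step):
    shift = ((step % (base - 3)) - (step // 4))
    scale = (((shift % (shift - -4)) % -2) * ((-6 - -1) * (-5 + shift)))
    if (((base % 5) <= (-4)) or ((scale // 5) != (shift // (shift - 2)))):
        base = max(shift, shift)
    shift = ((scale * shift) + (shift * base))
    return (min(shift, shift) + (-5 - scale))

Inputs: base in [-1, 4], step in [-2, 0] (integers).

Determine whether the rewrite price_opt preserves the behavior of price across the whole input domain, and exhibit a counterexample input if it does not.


Comparing the listings, the differences include: arithmetic usage differs; and local variable names differ; and min/max/abs usage differs; and statement counts differ.
One worked example (base=0, step=0) — price: shift := 0 | scale := 0 | (((base % 5) <= (-4)) or ((scale // 5) != (shift // (shift - 2)))): false | shift := 0 | result -5; price_opt: shift := 0 | scale := 0 | (((base % 5) <= (-4)) or ((scale // 5) != (shift // (shift - 2)))): false | shift := 0 | result -5; agreement on -5.
Checked all 18 inputs in the declared domain: the outputs agree on every one.
verdict: equivalent


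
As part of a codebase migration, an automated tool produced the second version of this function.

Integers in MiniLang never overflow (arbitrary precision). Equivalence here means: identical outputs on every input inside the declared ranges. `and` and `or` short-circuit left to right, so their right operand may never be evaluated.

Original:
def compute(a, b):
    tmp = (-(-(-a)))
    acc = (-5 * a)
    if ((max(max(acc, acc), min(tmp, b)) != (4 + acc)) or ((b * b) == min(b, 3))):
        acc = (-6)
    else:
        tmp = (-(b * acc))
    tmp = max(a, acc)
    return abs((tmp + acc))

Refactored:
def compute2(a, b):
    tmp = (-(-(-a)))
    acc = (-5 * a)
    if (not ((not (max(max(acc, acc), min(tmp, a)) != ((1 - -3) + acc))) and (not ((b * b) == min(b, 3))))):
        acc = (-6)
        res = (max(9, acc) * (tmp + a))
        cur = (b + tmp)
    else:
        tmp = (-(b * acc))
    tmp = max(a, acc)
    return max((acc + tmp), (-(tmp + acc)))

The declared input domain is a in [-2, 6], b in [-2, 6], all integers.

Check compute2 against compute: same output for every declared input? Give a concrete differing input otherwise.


These are not equivalent — on a=1, b=-2 the outputs split (5 vs 4).
compute: tmp becomes -1; next acc becomes -5; next ((max(max(acc, acc), min(tmp, b)) != (4 + acc)) or ((b * b) == min(b, 3))) evaluates to true; next acc becomes -6; next tmp becomes 1; next final value 5
compute2: tmp becomes -1; next acc becomes -5; next (not ((not (max(max(acc, acc), min(tmp, a)) != ((1 - -3) + acc))) and (not ((b * b) == min(b, 3))))) evaluates to false; next tmp becomes -10; next tmp becomes 1; next final value 4
verdict: not equivalent; witness: a=1, b=-2


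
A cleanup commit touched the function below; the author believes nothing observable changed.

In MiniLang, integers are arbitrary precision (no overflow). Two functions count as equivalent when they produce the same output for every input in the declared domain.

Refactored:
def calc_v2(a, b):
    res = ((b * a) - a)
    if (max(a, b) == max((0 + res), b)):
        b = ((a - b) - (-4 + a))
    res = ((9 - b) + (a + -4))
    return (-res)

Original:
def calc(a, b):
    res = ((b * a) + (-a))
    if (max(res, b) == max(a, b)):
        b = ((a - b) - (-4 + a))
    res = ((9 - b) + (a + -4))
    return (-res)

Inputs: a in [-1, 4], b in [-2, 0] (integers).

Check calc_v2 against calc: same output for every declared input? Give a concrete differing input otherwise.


Side by side, the visible changes include: constant usage differs, and arithmetic usage differs.
Tracing a=0, b=0: calc: res=0, then (max(res, b) == max(a, b)) is true, then b=4, then res=1, then returns -1 | calc_v2: res=0, then (max(a, b) == max((0 + res), b)) is true, then b=4, then res=1, then returns -1 — matching result -1.
Checked all 18 inputs in the declared domain: the outputs agree on every one.
verdict: equivalent


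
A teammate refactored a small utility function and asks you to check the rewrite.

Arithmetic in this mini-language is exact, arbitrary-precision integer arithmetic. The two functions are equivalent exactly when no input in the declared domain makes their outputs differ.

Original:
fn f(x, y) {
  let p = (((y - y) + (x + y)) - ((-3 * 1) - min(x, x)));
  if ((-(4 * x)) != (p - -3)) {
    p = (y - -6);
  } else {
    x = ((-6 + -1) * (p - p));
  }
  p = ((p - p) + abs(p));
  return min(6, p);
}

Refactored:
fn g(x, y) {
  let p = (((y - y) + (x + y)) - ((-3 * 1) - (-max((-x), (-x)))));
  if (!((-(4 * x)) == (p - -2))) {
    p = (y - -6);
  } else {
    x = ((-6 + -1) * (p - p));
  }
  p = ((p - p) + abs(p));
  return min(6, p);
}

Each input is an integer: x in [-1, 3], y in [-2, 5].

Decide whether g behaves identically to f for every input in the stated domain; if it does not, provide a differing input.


Try x=-1, y=0.
f: p := 1 | ((-(4 * x)) != (p - -3)): false | x := 0 | p := 1 | result 1
g: p := 1 | (!((-(4 * x)) == (p - -2))): true | p := 6 | p := 6 | result 6
1 against 6: the behavior changed.
verdict: not equivalent; witness: x=-1, y=0


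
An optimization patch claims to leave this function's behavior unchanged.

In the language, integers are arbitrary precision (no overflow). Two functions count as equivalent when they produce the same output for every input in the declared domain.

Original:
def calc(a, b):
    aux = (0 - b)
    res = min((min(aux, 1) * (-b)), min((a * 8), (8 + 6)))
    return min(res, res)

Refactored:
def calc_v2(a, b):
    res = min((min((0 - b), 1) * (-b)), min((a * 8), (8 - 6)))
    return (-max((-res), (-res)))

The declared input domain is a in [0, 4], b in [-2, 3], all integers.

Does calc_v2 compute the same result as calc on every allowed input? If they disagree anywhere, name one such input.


The rewrite breaks on a=1, b=2, where the results are 4 and 2.
calc: aux = -2; res = 4; return 4
calc_v2: res = 2; return 2
verdict: not equivalent; witness: a=1, b=2


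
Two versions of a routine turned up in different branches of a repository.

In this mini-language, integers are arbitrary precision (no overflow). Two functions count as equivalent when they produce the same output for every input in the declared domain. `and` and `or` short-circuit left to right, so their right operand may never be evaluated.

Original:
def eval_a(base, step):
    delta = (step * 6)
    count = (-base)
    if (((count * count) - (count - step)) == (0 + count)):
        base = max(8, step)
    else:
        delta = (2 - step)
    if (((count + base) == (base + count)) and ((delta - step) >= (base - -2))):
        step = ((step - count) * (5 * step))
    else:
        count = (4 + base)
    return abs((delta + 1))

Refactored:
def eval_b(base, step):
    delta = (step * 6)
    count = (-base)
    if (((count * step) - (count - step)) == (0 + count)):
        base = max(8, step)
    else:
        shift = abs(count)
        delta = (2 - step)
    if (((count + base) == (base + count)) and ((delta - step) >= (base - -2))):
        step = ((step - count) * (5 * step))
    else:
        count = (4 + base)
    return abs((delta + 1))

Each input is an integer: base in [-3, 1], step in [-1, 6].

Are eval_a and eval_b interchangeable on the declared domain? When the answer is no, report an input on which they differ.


Input base=-2, step=0: 1 from eval_a versus 3 from eval_b.
verdict: not equivalent; witness: base=-2, step=0


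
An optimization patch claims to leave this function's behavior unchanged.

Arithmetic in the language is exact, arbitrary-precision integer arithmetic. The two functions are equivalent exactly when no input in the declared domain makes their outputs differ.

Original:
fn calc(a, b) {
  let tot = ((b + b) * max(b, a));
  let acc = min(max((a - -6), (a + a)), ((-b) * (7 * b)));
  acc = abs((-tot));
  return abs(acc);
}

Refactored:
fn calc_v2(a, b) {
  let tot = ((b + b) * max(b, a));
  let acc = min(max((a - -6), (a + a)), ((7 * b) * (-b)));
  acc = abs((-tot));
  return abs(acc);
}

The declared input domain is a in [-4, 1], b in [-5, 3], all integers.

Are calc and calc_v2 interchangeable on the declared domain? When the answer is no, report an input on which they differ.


Equivalent — the differences include same computation, different form, yet no declared input distinguishes the two.
Spot check at a=0, b=-2 — calc: tot := 0 | acc := -28 | acc := 0 | result 0. calc_v2: tot := 0 | acc := -28 | acc := 0 | result 0. Both give 0.
Checked all 54 inputs in the declared domain: the outputs agree on every one.
verdict: equivalent


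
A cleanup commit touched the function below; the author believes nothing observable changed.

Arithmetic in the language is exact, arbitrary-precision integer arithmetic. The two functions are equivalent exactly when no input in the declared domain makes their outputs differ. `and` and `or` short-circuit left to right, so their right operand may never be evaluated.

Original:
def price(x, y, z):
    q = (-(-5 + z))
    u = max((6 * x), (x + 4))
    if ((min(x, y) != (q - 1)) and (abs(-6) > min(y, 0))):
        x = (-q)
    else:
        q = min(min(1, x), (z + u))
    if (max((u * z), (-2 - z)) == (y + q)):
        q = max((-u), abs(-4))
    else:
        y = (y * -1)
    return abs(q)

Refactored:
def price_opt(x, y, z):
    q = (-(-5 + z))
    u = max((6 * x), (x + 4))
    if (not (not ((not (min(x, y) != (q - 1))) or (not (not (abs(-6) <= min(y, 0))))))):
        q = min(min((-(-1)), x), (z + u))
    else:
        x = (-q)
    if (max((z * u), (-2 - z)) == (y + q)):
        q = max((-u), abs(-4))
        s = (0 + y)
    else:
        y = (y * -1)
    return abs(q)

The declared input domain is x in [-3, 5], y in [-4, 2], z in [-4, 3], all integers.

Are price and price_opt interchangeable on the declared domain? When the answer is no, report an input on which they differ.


Although constant usage differs, statement counts differ, arithmetic usage differs, local variable names differ, comparison usage differs, boolean connective usage differs, 504/504 inputs agree.
verdict: equivalent


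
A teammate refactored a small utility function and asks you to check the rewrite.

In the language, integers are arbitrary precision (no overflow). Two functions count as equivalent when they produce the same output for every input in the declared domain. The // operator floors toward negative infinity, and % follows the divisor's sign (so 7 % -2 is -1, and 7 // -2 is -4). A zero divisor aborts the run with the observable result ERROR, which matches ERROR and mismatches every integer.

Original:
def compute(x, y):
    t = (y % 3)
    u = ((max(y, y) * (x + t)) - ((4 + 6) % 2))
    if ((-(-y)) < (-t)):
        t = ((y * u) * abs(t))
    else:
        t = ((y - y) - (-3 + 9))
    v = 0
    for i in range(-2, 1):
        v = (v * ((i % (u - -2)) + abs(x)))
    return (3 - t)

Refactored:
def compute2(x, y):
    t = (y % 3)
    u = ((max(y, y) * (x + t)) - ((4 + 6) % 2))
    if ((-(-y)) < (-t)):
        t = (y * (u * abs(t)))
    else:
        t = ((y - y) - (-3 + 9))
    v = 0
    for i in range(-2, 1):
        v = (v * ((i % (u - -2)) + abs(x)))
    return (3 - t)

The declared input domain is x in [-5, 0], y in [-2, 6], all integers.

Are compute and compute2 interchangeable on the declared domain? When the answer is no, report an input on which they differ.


Changes here: same computation, different form; the full 54-point sweep finds no disagreement.
verdict: equivalent


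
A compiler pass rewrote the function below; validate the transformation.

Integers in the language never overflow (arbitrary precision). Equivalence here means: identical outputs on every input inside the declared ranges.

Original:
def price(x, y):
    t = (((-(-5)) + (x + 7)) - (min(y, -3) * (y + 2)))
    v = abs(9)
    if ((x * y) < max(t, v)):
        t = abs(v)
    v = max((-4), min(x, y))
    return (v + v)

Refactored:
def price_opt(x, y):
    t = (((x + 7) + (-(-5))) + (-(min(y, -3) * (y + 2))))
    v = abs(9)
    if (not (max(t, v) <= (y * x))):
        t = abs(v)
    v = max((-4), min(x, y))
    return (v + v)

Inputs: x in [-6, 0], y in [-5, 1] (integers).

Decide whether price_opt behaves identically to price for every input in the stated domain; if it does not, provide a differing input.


The two are interchangeable: comparison usage differs, and boolean connective usage differs, and arithmetic usage differs, and every declared input agrees.
Spot check at x=0, y=0 — price: t becomes 18; next v becomes 9; next ((x * y) < max(t, v)) evaluates to true; next t becomes 9; next v becomes 0; next final value 0. price_opt: t becomes 18; next v becomes 9; next (not (max(t, v) <= (y * x))) evaluates to true; next t becomes 9; next v becomes 0; next final value 0. Both give 0.
Across all 49 domain points the two functions coincide.
verdict: equivalent


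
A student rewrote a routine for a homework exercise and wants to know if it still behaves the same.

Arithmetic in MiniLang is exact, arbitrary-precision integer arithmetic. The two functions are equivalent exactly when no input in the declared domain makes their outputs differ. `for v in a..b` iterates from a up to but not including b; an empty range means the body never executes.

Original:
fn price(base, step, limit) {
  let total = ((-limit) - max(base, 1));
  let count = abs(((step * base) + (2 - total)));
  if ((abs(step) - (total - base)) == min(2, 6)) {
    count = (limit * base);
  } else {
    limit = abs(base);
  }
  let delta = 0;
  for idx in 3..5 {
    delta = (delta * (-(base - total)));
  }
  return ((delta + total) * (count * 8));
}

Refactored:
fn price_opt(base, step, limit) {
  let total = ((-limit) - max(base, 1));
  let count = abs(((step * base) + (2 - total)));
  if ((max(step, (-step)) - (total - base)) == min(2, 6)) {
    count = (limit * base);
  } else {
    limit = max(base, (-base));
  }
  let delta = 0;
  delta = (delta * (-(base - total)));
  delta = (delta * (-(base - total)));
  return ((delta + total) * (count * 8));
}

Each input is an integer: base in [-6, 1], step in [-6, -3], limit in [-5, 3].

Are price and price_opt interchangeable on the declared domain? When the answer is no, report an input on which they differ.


Reading the diff, among the changes: arithmetic usage differs, local variable names differ, loop structure differs, min/max/abs usage differs.
As a probe, take base=-1, step=-5, limit=-4: price runs total=3, then count=4, then ((abs(step) - (total - base)) == min(2, 6)) is false, then limit=1, then delta=0, then (idx=3), then delta=0, then (idx=4), then delta=0, then returns 96; price_opt runs total=3, then count=4, then ((max(step, (-step)) - (total - base)) == min(2, 6)) is false, then limit=1, then delta=0, then delta=0, then delta=0, then returns 96; both end at 96.
Across all 288 domain points the two functions coincide.
verdict: equivalent


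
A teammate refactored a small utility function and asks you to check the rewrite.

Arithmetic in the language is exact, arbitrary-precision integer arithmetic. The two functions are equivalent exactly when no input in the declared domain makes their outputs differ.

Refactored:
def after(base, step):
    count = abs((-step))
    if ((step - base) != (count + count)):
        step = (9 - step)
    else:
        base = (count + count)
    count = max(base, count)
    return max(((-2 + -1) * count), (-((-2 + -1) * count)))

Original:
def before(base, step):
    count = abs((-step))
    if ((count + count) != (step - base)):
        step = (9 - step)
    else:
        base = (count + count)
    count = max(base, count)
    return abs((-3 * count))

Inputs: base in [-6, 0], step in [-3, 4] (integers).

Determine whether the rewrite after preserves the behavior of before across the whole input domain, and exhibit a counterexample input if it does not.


Comparing the listings, the differences include: constant usage differs, and arithmetic usage differs, and min/max/abs usage differs.
One worked example (base=-3, step=0) — before: count := 0 | ((count + count) != (step - base)): true | step := 9 | count := 0 | result 0; after: count := 0 | ((step - base) != (count + count)): true | step := 9 | count := 0 | result 0; agreement on 0.
An exhaustive pass over the 56 declared inputs shows identical outputs.
verdict: equivalent


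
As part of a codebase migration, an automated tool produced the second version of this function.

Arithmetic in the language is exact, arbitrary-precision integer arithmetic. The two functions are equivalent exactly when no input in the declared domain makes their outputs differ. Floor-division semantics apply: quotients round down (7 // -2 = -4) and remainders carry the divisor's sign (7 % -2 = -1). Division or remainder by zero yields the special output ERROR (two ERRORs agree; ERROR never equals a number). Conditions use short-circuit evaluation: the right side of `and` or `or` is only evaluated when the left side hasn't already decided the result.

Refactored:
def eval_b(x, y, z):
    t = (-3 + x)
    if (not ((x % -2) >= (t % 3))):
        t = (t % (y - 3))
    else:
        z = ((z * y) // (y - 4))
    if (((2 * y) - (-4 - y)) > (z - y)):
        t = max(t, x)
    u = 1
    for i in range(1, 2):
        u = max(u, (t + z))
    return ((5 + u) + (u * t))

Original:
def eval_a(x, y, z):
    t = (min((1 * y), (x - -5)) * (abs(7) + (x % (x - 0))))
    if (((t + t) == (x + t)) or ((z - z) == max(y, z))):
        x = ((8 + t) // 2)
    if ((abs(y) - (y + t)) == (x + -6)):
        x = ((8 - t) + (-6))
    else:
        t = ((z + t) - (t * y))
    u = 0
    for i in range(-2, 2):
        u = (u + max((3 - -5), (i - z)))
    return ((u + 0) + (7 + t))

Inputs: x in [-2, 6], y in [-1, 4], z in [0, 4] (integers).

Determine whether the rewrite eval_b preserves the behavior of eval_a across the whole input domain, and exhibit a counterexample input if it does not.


There is a counterexample at x=-2, y=-1, z=0: 25 on one side, 5 on the other.
eval_a: t = -7; (((t + t) == (x + t)) or ((z - z) == max(y, z))) -> true; x = 0; ((abs(y) - (y + t)) == (x + -6)) -> false; t = -14; u = 0; [i=-2]; u = 8; [i=-1]; u = 16; [i=0]; u = 24; [i=1]; u = 32; return 25
eval_b: t = -5; (not ((x % -2) >= (t % 3))) -> true; t = -1; (((2 * y) - (-4 - y)) > (z - y)) -> false; u = 1; [i=1]; u = 1; return 5
verdict: not equivalent; witness: x=-2, y=-1, z=0


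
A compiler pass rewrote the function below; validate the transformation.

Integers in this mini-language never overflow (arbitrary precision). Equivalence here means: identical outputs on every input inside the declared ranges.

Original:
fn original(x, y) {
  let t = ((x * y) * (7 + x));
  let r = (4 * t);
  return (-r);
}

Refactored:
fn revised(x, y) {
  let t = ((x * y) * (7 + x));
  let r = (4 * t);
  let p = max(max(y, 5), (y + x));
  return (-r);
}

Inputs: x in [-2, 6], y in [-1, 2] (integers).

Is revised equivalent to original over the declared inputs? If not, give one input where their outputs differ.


Behavior is preserved: although arithmetic usage differs, min/max/abs usage differs, constant usage differs, statement counts differ, local variable names differ, the outputs never diverge.
Spot check at x=0, y=1 — original: t becomes 0; next r becomes 0; next final value 0. revised: t becomes 0; next r becomes 0; next p becomes 5; next final value 0. Both give 0.
Across all 36 domain points the two functions coincide.
verdict: equivalent


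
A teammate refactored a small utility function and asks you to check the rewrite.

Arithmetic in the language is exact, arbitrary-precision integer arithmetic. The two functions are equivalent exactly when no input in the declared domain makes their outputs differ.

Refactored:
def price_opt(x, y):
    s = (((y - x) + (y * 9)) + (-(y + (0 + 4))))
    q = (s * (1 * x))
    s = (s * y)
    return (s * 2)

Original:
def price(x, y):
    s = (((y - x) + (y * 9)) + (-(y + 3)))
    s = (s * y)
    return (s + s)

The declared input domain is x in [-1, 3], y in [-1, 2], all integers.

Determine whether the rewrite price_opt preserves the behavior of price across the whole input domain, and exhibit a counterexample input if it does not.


The rewrite breaks on x=-1, y=-1, where the results are 22 and 24.
price: s := -11 | s := 11 | result 22
price_opt: s := -12 | q := 12 | s := 12 | result 24
verdict: not equivalent; witness: x=-1, y=-1


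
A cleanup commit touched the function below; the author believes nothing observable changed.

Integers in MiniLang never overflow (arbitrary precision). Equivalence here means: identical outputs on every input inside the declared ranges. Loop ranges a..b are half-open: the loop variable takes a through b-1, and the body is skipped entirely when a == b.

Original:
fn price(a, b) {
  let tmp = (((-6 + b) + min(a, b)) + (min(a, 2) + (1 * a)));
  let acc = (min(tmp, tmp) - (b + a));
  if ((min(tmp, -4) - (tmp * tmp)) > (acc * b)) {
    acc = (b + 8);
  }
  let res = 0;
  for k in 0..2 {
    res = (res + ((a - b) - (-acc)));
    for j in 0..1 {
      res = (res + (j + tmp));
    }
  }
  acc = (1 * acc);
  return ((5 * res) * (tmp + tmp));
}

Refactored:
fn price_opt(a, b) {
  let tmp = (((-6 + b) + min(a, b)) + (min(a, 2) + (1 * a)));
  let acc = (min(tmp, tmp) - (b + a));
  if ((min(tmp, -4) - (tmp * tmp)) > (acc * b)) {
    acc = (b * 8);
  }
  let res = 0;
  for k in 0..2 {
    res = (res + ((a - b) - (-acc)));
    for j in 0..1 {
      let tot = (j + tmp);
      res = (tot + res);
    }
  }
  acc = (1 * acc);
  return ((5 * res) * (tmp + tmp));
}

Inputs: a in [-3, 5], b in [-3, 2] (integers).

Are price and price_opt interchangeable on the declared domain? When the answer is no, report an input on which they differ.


Evaluate both at a=1, b=2.
price: tmp=-1, then acc=-4, then ((min(tmp, -4) - (tmp * tmp)) > (acc * b)) is true, then acc=10, then res=0, then (k=0), then res=9, then (j=0), then res=8, then (k=1), then res=17, then (j=0), then res=16, then acc=10, then returns -160
price_opt: tmp=-1, then acc=-4, then ((min(tmp, -4) - (tmp * tmp)) > (acc * b)) is true, then acc=16, then res=0, then (k=0), then res=15, then (j=0), then tot=-1, then res=14, then (k=1), then res=29, then (j=0), then tot=-1, then res=28, then acc=16, then returns -280
-160 vs -280 — the two versions disagree here.
verdict: not equivalent; witness: a=1, b=2


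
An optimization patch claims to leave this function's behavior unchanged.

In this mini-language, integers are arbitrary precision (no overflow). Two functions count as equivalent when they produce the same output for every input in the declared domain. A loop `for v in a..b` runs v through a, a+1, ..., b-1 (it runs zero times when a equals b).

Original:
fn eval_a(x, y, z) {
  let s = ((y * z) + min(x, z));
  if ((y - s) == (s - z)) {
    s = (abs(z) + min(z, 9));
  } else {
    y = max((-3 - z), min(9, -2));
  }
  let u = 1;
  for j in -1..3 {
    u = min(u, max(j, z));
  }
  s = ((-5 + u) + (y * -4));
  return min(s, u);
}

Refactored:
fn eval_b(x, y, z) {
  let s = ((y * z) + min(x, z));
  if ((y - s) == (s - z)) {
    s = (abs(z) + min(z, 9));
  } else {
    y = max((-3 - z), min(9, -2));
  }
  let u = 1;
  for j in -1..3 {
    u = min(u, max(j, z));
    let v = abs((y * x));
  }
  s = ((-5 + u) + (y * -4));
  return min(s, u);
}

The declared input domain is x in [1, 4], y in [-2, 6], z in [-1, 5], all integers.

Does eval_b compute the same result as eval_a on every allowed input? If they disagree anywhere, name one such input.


Equivalent — the differences include arithmetic usage differs, plus statement counts differ, plus min/max/abs usage differs, plus local variable names differ, yet no declared input distinguishes the two.
Tracing x=2, y=6, z=-1: eval_a: s becomes -7; next ((y - s) == (s - z)) evaluates to false; next y becomes -2; next u becomes 1; next at j=-1:; next u becomes -1; next at j=0:; next u becomes -1; next at j=1:; next u becomes -1; next at j=2:; next u becomes -1; next s becomes 2; next final value -1 | eval_b: s becomes -7; next ((y - s) == (s - z)) evaluates to false; next y becomes -2; next u becomes 1; next at j=-1:; next u becomes -1; next v becomes 4; next at j=0:; next u becomes -1; next v becomes 4; next at j=1:; next u becomes -1; next v becomes 4; next at j=2:; next u becomes -1; next v becomes 4; next s becomes 2; next final value -1 — matching result -1.
Every one of the 252 inputs gives matching results.
verdict: equivalent


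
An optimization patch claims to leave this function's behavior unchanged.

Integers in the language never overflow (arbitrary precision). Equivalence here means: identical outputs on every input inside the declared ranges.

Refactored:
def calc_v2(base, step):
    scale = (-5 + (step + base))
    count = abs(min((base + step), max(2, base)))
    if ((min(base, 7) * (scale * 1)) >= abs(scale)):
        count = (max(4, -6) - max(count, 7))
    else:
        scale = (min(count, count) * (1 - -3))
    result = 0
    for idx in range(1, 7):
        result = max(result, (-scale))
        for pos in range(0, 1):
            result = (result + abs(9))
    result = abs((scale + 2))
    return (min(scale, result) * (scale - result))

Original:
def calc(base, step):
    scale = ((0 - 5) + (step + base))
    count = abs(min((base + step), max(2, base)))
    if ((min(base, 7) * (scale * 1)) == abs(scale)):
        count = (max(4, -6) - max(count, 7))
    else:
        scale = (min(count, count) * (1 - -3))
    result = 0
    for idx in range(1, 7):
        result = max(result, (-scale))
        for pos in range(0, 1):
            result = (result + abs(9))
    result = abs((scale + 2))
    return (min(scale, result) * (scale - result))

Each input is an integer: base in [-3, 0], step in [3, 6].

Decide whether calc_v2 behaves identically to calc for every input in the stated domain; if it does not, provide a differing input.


The rewrite breaks on base=-3, step=3, where the results are 0 and 40.
calc: scale := -5 | count := 0 | ((min(base, 7) * (scale * 1)) == abs(scale)): false | scale := 0 | result := 0 | iter idx=1: | result := 0 | iter pos=0: | result := 9 | iter idx=2: | result := 9 | iter pos=0: | result := 18 | iter idx=3: | result := 18 | iter pos=0: | result := 27 | iter idx=4: | result := 27 | iter pos=0: | result := 36 | iter idx=5: | result := 36 | iter pos=0: | result := 45 | iter idx=6: | result := 45 | iter pos=0: | result := 54 | result := 2 | result 0
calc_v2: scale := -5 | count := 0 | ((min(base, 7) * (scale * 1)) >= abs(scale)): true | count := -3 | result := 0 | iter idx=1: | result := 5 | iter pos=0: | result := 14 | iter idx=2: | result := 14 | iter pos=0: | result := 23 | iter idx=3: | result := 23 | iter pos=0: | result := 32 | iter idx=4: | result := 32 | iter pos=0: | result := 41 | iter idx=5: | result := 41 | iter pos=0: | result := 50 | iter idx=6: | result := 50 | iter pos=0: | result := 59 | result := 3 | result 40
verdict: not equivalent; witness: base=-3, step=3


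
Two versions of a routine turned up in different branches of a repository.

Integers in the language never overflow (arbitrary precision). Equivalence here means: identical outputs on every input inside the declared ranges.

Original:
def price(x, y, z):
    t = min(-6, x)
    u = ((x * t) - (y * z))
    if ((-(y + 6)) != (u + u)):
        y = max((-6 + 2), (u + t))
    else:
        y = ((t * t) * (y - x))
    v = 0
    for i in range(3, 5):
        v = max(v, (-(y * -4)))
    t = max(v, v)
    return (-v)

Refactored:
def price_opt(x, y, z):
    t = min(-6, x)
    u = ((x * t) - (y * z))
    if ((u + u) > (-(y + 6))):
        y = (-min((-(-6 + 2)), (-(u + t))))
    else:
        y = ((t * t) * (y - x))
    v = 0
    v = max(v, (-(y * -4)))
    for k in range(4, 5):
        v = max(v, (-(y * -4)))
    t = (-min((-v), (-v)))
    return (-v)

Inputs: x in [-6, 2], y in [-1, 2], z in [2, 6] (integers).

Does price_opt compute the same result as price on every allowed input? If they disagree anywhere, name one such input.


Try x=-1, y=2, z=6.
price: t := -6 | u := -6 | ((-(y + 6)) != (u + u)): true | y := -4 | v := 0 | iter i=3: | v := 0 | iter i=4: | v := 0 | t := 0 | result 0
price_opt: t := -6 | u := -6 | ((u + u) > (-(y + 6))): false | y := 108 | v := 0 | v := 432 | iter k=4: | v := 432 | t := 432 | result -432
0 and -432 differ, so these are not the same function on this domain.
verdict: not equivalent; witness: x=-1, y=2, z=6


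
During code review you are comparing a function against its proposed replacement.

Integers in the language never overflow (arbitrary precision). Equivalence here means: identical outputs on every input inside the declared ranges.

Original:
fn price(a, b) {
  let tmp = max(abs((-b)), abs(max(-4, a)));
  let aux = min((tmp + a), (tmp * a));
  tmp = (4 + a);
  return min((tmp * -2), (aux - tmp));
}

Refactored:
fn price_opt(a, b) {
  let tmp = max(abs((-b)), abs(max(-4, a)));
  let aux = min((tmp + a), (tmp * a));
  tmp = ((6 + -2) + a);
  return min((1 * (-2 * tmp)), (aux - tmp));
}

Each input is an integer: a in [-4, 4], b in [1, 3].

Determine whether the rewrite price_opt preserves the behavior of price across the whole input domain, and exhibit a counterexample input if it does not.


Reading the diff, among the changes: constant usage differs; and arithmetic usage differs.
Spot check at a=-4, b=2 — price: tmp becomes 4; next aux becomes -16; next tmp becomes 0; next final value -16. price_opt: tmp becomes 4; next aux becomes -16; next tmp becomes 0; next final value -16. Both give -16.
An exhaustive pass over the 27 declared inputs shows identical outputs.
verdict: equivalent
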